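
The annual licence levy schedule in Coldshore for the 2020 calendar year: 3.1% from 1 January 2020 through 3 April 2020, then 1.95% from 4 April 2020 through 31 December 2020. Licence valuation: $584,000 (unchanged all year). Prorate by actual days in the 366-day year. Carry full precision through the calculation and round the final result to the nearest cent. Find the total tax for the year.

$13,112.87

1 January – 3 April 2020: 94 days at 3.1% → $584,000 × 3.1% × 94/366 = $4,649.6612
4 April – 31 December 2020: 272 days at 1.95% → $584,000 × 1.95% × 272/366 = $8,463.2131
Total = $13,112.8743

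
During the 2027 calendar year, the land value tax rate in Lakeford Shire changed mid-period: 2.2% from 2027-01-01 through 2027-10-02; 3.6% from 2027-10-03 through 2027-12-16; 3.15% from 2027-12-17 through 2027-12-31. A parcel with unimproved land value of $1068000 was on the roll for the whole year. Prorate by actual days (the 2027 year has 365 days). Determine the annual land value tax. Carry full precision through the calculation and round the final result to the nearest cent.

2027-01-01 to 2027-10-02: 275 days at 2.2% → $1068000 × 2.2% × 275/365 = $17702.4658
2027-10-03 to 2027-12-16: 75 days at 3.6% → $1068000 × 3.6% × 75/365 = $7900.2740
2027-12-17 to 2027-12-31: 15 days at 3.15% → $1068000 × 3.15% × 15/365 = $1382.5479
Total = $26985.2877

$26985.29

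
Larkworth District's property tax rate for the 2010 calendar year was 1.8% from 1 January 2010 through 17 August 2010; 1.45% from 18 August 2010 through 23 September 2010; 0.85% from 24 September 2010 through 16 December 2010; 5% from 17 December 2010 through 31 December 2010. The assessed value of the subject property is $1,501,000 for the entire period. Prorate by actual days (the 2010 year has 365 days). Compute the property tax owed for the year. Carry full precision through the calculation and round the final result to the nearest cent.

$25,177.73

1 January – 17 August 2010: 229 days at 1.8% → $1,501,000 × 1.8% × 229/365 = $16,951.0192
18 August – 23 September 2010: 37 days at 1.45% → $1,501,000 × 1.45% × 37/365 = $2,206.2644
24 September – 16 December 2010: 84 days at 0.85% → $1,501,000 × 0.85% × 84/365 = $2,936.2027
17 December – 31 December 2010: 15 days at 5% → $1,501,000 × 5% × 15/365 = $3,084.2466
Total = $25,177.7329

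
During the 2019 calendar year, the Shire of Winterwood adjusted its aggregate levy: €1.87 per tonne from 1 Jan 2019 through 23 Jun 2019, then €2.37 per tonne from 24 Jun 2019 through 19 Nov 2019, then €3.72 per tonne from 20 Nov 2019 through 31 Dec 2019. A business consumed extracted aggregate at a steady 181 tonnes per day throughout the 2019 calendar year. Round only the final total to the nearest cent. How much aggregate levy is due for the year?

€151,089.75

1 Jan – 23 Jun 2019: 174 days × 181 tonnes/day = 31,494 tonnes at €1.87/tonne → €58,893.78
24 Jun – 19 Nov 2019: 149 days × 181 tonnes/day = 26,969 tonnes at €2.37/tonne → €63,916.53
20 Nov – 31 Dec 2019: 42 days × 181 tonnes/day = 7,602 tonnes at €3.72/tonne → €28,279.44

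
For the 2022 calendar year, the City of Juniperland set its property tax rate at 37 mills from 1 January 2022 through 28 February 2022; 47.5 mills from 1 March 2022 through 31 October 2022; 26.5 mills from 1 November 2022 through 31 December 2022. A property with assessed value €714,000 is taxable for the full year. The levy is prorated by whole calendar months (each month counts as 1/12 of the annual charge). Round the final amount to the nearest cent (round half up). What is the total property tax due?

€30,166.50

1 January – 28 February 2022: 2 months at 37 mills → €714,000 × 3.7% × 2/12 = €4,403.0000
1 March – 31 October 2022: 8 months at 47.5 mills → €714,000 × 4.75% × 8/12 = €22,610.0000
1 November – 31 December 2022: 2 months at 26.5 mills → €714,000 × 2.65% × 2/12 = €3,153.5000
Total = €30,166.5000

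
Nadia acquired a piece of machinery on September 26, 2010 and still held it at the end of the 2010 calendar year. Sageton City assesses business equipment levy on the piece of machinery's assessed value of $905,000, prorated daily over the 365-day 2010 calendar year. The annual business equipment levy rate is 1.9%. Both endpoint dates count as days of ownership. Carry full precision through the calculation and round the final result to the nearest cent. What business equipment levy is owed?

Days held (September 26 – December 31, 2010): 97 out of 365
Tax = $905,000 × 1.9% × 97/365 = $4,569.6301

$4,569.63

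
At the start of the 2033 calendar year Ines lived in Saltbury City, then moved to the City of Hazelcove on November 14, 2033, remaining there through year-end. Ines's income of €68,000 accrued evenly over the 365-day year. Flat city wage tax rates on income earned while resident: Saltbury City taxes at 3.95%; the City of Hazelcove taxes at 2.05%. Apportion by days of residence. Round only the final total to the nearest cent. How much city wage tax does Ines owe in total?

Saltbury City, January 1 – November 13, 2033: 317 days → €68,000 × 3.95% × 317/365 = €2,332.7726
The City of Hazelcove, November 14 – December 31, 2033: 48 days → €68,000 × 2.05% × 48/365 = €183.3205
Total = €2,516.0932

€2,516.09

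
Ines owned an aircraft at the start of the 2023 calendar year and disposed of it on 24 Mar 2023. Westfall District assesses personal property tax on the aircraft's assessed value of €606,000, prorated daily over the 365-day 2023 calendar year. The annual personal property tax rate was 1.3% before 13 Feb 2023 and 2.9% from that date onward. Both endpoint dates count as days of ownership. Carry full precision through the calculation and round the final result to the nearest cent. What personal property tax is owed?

€2,854.01

1 Jan – 12 Feb 2023: 43 days at 1.3% → €606,000 × 1.3% × 43/365 = €928.0932
13 Feb – 24 Mar 2023: 40 days at 2.9% → €606,000 × 2.9% × 40/365 = €1,925.9178
Total = €2,854.0110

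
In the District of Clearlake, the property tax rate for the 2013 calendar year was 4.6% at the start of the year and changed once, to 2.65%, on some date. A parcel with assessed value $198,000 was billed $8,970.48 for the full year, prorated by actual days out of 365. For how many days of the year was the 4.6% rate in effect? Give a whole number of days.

352 days

Let d = days at the first rate; then 365 − d days at the second rate.
$198,000 × [4.6%·d + 2.65%·(365−d)] / 365 = $8,970.48
Solving gives d = 352, so the new rate took effect on 19 December 2013.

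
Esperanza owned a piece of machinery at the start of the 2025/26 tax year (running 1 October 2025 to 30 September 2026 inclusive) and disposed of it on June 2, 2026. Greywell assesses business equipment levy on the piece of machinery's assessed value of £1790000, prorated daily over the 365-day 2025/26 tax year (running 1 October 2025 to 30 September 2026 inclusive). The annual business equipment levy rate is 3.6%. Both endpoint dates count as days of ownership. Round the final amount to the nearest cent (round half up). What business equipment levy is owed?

Days held (October 1, 2025 – June 2, 2026): 245 out of 365
Tax = £1790000 × 3.6% × 245/365 = £43254.2466

£43254.25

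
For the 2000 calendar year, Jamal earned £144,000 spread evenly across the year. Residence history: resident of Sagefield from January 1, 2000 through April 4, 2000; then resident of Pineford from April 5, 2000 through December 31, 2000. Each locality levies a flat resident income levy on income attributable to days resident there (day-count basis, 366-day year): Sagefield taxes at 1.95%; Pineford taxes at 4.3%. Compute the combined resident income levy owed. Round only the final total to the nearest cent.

£5,313.64

Sagefield, January 1 – April 4, 2000: 95 days → £144,000 × 1.95% × 95/366 = £728.8525
Pineford, April 5 – December 31, 2000: 271 days → £144,000 × 4.3% × 271/366 = £4,584.7869
Total = £5,313.6393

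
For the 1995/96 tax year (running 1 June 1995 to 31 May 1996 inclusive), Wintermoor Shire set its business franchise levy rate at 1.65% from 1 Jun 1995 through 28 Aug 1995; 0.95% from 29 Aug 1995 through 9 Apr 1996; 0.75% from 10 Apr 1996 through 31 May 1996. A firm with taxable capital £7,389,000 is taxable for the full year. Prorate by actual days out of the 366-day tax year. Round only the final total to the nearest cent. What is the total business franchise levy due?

1 Jun – 28 Aug 1995: 89 days at 1.65% → £7,389,000 × 1.65% × 89/366 = £29,646.8484
29 Aug 1995 – 9 Apr 1996: 225 days at 0.95% → £7,389,000 × 0.95% × 225/366 = £43,152.9713
10 Apr – 31 May 1996: 52 days at 0.75% → £7,389,000 × 0.75% × 52/366 = £7,873.5246
Total = £80,673.3443

£80,673.34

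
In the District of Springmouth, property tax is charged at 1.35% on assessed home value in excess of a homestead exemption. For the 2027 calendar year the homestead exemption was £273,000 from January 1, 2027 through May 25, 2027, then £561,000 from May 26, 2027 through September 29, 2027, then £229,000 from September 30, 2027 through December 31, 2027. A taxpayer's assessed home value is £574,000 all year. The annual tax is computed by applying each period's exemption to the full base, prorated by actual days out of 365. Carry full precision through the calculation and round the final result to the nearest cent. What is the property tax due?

£2,862.04

January 1 – May 25, 2027: 145 days, exemption £273,000 → (£574,000 − £273,000) × 1.35% × 145/365 = £1,614.2671
May 26 – September 29, 2027: 127 days, exemption £561,000 → (£574,000 − £561,000) × 1.35% × 127/365 = £61.0644
September 30 – December 31, 2027: 93 days, exemption £229,000 → (£574,000 − £229,000) × 1.35% × 93/365 = £1,186.7055
Total = £2,862.0370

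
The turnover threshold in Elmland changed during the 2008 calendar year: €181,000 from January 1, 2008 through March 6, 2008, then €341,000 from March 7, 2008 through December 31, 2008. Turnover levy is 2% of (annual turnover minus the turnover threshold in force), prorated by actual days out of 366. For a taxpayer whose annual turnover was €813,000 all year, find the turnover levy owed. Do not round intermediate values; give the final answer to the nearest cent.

January 1 – March 6, 2008: 66 days, exemption €181,000 → (€813,000 − €181,000) × 2% × 66/366 = €2,279.3443
March 7 – December 31, 2008: 300 days, exemption €341,000 → (€813,000 − €341,000) × 2% × 300/366 = €7,737.7049
Total = €10,017.0492

€10,017.05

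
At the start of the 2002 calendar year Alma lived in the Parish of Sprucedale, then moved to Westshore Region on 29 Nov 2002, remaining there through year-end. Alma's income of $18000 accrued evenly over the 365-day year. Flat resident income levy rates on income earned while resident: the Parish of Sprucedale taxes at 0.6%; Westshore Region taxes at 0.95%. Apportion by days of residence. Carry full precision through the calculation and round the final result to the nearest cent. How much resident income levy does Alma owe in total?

$113.70

The Parish of Sprucedale, 1 Jan – 28 Nov 2002: 332 days → $18000 × 0.6% × 332/365 = $98.2356
Westshore Region, 29 Nov – 31 Dec 2002: 33 days → $18000 × 0.95% × 33/365 = $15.4603
Total = $113.6959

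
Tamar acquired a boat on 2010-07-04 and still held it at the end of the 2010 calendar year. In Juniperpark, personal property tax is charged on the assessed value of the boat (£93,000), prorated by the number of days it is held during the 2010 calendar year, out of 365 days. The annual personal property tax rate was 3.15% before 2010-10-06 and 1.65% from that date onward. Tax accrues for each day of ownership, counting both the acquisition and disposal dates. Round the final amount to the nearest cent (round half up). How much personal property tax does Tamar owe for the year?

£1,120.20

2010-07-04 to 2010-10-05: 94 days at 3.15% → £93,000 × 3.15% × 94/365 = £754.4466
2010-10-06 to 2010-12-31: 87 days at 1.65% → £93,000 × 1.65% × 87/365 = £365.7575
Total = £1,120.2041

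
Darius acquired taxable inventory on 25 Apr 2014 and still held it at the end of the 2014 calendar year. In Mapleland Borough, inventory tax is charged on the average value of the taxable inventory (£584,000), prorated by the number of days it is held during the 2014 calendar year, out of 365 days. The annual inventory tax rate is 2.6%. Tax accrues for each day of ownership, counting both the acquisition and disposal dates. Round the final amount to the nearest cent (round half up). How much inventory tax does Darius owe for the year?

£10,441.60

Days held (25 Apr – 31 Dec 2014): 251 out of 365
Tax = £584,000 × 2.6% × 251/365 = £10,441.6000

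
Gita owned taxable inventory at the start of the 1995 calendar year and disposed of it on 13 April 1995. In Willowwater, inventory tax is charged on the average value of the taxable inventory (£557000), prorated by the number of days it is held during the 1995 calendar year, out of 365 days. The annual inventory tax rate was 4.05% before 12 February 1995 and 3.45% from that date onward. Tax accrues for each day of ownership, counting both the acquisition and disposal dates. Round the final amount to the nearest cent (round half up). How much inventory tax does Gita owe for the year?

£5807.30

1 January – 11 February 1995: 42 days at 4.05% → £557000 × 4.05% × 42/365 = £2595.7726
12 February – 13 April 1995: 61 days at 3.45% → £557000 × 3.45% × 61/365 = £3211.5247
Total = £5807.2973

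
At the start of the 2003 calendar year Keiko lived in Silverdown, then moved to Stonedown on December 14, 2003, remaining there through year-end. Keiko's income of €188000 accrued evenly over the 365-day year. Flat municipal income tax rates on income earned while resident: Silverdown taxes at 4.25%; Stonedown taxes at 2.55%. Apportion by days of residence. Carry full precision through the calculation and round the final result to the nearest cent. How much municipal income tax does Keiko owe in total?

Silverdown, January 1 – December 13, 2003: 347 days → €188000 × 4.25% × 347/365 = €7595.9726
Stonedown, December 14 – December 31, 2003: 18 days → €188000 × 2.55% × 18/365 = €236.4164
Total = €7832.3890

€7832.39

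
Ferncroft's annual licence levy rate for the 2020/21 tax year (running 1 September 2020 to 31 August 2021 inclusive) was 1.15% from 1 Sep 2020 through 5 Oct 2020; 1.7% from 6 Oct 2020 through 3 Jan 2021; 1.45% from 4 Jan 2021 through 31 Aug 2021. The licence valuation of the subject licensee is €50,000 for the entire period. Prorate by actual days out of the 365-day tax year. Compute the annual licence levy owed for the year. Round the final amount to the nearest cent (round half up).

€741.44

1 Sep – 5 Oct 2020: 35 days at 1.15% → €50,000 × 1.15% × 35/365 = €55.1370
6 Oct 2020 – 3 Jan 2021: 90 days at 1.7% → €50,000 × 1.7% × 90/365 = €209.5890
4 Jan – 31 Aug 2021: 240 days at 1.45% → €50,000 × 1.45% × 240/365 = €476.7123
Total = €741.4384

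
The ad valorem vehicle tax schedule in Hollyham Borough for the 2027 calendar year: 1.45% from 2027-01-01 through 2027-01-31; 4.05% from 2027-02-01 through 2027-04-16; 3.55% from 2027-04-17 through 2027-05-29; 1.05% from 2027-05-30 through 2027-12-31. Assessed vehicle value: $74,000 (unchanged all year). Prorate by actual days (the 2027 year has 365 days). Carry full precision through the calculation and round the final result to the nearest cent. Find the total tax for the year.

2027-01-01 to 2027-01-31: 31 days at 1.45% → $74,000 × 1.45% × 31/365 = $91.1315
2027-02-01 to 2027-04-16: 75 days at 4.05% → $74,000 × 4.05% × 75/365 = $615.8219
2027-04-17 to 2027-05-29: 43 days at 3.55% → $74,000 × 3.55% × 43/365 = $309.4822
2027-05-30 to 2027-12-31: 216 days at 1.05% → $74,000 × 1.05% × 216/365 = $459.8137
Total = $1,476.2493

$1,476.25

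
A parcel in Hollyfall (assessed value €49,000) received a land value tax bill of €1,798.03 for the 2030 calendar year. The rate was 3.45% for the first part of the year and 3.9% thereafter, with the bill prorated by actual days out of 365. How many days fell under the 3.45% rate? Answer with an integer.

Let d = days at the first rate; then 365 − d days at the second rate.
€49,000 × [3.45%·d + 3.9%·(365−d)] / 365 = €1,798.03
Solving gives d = 187, so the new rate took effect on July 7, 2030.

187 days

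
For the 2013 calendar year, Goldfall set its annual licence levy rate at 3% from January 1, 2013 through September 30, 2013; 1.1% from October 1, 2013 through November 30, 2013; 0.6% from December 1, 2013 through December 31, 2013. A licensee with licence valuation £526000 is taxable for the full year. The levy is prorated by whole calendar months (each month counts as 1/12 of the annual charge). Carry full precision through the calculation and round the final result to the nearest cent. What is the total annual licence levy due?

£13062.33

January 1 – September 30, 2013: 9 months at 3% → £526000 × 3% × 9/12 = £11835.0000
October 1 – November 30, 2013: 2 months at 1.1% → £526000 × 1.1% × 2/12 = £964.3333
December 1 – December 31, 2013: 1 month at 0.6% → £526000 × 0.6% × 1/12 = £263.0000
Total = £13062.3333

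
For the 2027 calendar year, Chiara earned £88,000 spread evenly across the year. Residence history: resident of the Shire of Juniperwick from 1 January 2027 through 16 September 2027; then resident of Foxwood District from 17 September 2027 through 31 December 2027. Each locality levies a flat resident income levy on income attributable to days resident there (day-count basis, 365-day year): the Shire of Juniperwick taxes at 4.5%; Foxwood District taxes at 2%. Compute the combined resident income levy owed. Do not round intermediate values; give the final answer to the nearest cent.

£3,321.10

The Shire of Juniperwick, 1 January – 16 September 2027: 259 days → £88,000 × 4.5% × 259/365 = £2,809.9726
Foxwood District, 17 September – 31 December 2027: 106 days → £88,000 × 2% × 106/365 = £511.1233
Total = £3,321.0959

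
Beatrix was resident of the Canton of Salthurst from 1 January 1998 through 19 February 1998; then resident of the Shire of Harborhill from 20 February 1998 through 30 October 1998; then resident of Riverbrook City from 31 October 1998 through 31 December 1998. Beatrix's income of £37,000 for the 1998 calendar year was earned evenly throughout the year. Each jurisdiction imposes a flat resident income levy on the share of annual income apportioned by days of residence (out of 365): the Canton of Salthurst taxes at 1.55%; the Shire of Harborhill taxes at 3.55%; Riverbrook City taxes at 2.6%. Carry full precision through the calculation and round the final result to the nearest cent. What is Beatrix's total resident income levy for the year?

The Canton of Salthurst, 1 January – 19 February 1998: 50 days → £37,000 × 1.55% × 50/365 = £78.5616
The Shire of Harborhill, 20 February – 30 October 1998: 253 days → £37,000 × 3.55% × 253/365 = £910.4534
Riverbrook City, 31 October – 31 December 1998: 62 days → £37,000 × 2.6% × 62/365 = £163.4082
Total = £1,152.4233

£1,152.42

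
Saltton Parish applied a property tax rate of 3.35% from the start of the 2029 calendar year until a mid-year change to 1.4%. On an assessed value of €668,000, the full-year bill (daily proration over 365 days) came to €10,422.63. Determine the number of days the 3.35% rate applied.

Let d = days at the first rate; then 365 − d days at the second rate.
€668,000 × [3.35%·d + 1.4%·(365−d)] / 365 = €10,422.63
Solving gives d = 30, so the new rate took effect on 31 Jan 2029.

30 days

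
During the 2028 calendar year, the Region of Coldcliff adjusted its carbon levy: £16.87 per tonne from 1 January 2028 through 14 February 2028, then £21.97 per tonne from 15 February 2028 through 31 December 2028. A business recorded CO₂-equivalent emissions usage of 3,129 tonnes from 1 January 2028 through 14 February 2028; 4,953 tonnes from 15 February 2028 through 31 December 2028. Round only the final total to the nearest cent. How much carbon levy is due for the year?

£161,603.64

1 January – 14 February 2028: 3,129 tonnes at £16.87/tonne → £52,786.23
15 February – 31 December 2028: 4,953 tonnes at £21.97/tonne → £108,817.41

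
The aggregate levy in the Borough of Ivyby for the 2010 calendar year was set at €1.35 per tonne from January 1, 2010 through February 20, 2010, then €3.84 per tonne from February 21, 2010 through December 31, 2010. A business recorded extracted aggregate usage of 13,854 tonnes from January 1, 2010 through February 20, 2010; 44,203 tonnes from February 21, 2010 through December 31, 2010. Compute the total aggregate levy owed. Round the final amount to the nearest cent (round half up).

January 1 – February 20, 2010: 13,854 tonnes at €1.35/tonne → €18,702.90
February 21 – December 31, 2010: 44,203 tonnes at €3.84/tonne → €169,739.52

€188,442.42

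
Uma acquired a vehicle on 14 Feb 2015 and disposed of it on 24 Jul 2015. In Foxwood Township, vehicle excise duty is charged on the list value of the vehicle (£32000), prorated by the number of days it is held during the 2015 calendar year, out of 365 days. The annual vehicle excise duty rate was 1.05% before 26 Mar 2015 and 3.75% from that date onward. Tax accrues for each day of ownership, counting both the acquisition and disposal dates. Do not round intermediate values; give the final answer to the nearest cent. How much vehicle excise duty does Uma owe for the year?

£434.63

14 Feb – 25 Mar 2015: 40 days at 1.05% → £32000 × 1.05% × 40/365 = £36.8219
26 Mar – 24 Jul 2015: 121 days at 3.75% → £32000 × 3.75% × 121/365 = £397.8082
Total = £434.6301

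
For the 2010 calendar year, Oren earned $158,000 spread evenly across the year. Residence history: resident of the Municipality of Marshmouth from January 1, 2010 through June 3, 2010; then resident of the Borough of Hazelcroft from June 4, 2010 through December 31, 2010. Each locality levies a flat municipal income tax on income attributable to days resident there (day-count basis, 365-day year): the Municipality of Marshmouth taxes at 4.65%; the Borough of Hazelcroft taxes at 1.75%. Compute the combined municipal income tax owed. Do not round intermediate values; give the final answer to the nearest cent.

$4,698.23

The Municipality of Marshmouth, January 1 – June 3, 2010: 154 days → $158,000 × 4.65% × 154/365 = $3,099.8301
The Borough of Hazelcroft, June 4 – December 31, 2010: 211 days → $158,000 × 1.75% × 211/365 = $1,598.3973
Total = $4,698.2274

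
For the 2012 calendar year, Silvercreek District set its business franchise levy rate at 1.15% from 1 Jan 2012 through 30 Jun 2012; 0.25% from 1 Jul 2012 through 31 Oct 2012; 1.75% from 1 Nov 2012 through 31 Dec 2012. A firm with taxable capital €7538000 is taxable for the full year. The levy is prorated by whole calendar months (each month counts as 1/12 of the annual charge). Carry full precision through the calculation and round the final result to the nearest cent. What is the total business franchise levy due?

€71611.00

1 Jan – 30 Jun 2012: 6 months at 1.15% → €7538000 × 1.15% × 6/12 = €43343.5000
1 Jul – 31 Oct 2012: 4 months at 0.25% → €7538000 × 0.25% × 4/12 = €6281.6667
1 Nov – 31 Dec 2012: 2 months at 1.75% → €7538000 × 1.75% × 2/12 = €21985.8333
Total = €71611.0000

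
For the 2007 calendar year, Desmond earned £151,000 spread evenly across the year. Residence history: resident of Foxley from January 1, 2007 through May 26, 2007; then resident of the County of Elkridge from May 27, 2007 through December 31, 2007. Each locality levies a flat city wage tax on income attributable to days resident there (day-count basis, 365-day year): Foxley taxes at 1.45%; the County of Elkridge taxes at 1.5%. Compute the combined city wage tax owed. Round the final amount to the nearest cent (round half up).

£2,234.80

Foxley, January 1 – May 26, 2007: 146 days → £151,000 × 1.45% × 146/365 = £875.8000
The County of Elkridge, May 27 – December 31, 2007: 219 days → £151,000 × 1.5% × 219/365 = £1,359.0000
Total = £2,234.8000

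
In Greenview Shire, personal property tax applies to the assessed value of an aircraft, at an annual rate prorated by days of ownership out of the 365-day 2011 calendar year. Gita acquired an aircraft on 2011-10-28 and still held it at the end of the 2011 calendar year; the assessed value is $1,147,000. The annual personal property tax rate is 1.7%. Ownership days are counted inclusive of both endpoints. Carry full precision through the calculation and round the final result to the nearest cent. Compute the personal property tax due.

Days held (2011-10-28 to 2011-12-31): 65 out of 365
Tax = $1,147,000 × 1.7% × 65/365 = $3,472.4247

$3,472.42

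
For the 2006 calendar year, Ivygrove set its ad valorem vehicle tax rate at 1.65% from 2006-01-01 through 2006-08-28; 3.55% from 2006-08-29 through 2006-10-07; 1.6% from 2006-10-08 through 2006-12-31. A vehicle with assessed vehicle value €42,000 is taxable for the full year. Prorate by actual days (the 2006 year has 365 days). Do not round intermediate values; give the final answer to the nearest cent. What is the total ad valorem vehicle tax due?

€775.56

2006-01-01 to 2006-08-28: 240 days at 1.65% → €42,000 × 1.65% × 240/365 = €455.6712
2006-08-29 to 2006-10-07: 40 days at 3.55% → €42,000 × 3.55% × 40/365 = €163.3973
2006-10-08 to 2006-12-31: 85 days at 1.6% → €42,000 × 1.6% × 85/365 = €156.4932
Total = €775.5616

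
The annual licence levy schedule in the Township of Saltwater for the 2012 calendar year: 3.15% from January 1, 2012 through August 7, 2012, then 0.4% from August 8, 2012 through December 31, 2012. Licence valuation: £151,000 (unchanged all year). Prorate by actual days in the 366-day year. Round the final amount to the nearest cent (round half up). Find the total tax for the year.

January 1 – August 7, 2012: 220 days at 3.15% → £151,000 × 3.15% × 220/366 = £2,859.0984
August 8 – December 31, 2012: 146 days at 0.4% → £151,000 × 0.4% × 146/366 = £240.9399
Total = £3,100.0383

£3,100.04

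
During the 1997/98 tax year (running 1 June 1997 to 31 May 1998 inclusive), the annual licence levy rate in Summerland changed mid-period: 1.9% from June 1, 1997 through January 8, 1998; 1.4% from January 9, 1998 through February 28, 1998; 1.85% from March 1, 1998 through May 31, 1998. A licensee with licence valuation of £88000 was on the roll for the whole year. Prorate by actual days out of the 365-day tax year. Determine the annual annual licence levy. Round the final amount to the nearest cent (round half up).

£1599.43

June 1, 1997 – January 8, 1998: 222 days at 1.9% → £88000 × 1.9% × 222/365 = £1016.9425
January 9 – February 28, 1998: 51 days at 1.4% → £88000 × 1.4% × 51/365 = £172.1425
March 1 – May 31, 1998: 92 days at 1.85% → £88000 × 1.85% × 92/365 = £410.3452
Total = £1599.4301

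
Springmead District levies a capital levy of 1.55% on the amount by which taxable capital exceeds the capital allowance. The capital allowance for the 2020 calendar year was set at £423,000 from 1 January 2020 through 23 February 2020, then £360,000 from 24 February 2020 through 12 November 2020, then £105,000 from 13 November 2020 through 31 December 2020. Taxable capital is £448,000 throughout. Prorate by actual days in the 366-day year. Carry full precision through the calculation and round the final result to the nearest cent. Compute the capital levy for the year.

1 January – 23 February 2020: 54 days, exemption £423,000 → (£448,000 − £423,000) × 1.55% × 54/366 = £57.1721
24 February – 12 November 2020: 263 days, exemption £360,000 → (£448,000 − £360,000) × 1.55% × 263/366 = £980.1421
13 November – 31 December 2020: 49 days, exemption £105,000 → (£448,000 − £105,000) × 1.55% × 49/366 = £711.7719
Total = £1,749.0861

£1,749.09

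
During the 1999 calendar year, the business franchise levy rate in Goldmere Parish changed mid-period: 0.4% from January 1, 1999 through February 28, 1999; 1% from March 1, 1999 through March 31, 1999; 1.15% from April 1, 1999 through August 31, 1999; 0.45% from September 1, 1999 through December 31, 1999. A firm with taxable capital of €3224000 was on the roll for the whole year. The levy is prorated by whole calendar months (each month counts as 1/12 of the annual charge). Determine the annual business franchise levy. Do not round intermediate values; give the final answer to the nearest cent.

€25120.33

January 1 – February 28, 1999: 2 months at 0.4% → €3224000 × 0.4% × 2/12 = €2149.3333
March 1 – March 31, 1999: 1 month at 1% → €3224000 × 1% × 1/12 = €2686.6667
April 1 – August 31, 1999: 5 months at 1.15% → €3224000 × 1.15% × 5/12 = €15448.3333
September 1 – December 31, 1999: 4 months at 0.45% → €3224000 × 0.45% × 4/12 = €4836.0000
Total = €25120.3333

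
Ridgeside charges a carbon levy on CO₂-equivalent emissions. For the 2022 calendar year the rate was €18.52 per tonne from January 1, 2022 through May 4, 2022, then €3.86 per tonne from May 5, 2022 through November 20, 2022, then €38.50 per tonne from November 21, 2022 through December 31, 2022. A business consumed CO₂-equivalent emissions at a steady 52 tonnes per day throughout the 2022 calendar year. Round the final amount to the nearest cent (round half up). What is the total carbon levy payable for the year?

January 1 – May 4, 2022: 124 days × 52 tonnes/day = 6,448 tonnes at €18.52/tonne → €119,416.96
May 5 – November 20, 2022: 200 days × 52 tonnes/day = 10,400 tonnes at €3.86/tonne → €40,144.00
November 21 – December 31, 2022: 41 days × 52 tonnes/day = 2,132 tonnes at €38.50/tonne → €82,082.00

€241,642.96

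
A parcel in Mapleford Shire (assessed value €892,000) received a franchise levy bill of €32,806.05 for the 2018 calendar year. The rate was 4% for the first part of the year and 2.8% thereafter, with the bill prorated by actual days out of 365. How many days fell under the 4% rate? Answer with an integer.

267 days

Let d = days at the first rate; then 365 − d days at the second rate.
€892,000 × [4%·d + 2.8%·(365−d)] / 365 = €32,806.05
Solving gives d = 267, so the new rate took effect on September 25, 2018.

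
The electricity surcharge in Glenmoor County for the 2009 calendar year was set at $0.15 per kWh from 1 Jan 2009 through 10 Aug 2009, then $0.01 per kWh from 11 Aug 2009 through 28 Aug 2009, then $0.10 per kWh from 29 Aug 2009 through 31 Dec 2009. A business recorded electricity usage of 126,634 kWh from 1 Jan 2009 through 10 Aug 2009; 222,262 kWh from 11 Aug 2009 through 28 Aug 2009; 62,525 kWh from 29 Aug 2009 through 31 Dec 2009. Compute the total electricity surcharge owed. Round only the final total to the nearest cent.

$27,470.22

1 Jan – 10 Aug 2009: 126,634 kWh at $0.15/kWh → $18,995.10
11 Aug – 28 Aug 2009: 222,262 kWh at $0.01/kWh → $2,222.62
29 Aug – 31 Dec 2009: 62,525 kWh at $0.10/kWh → $6,252.50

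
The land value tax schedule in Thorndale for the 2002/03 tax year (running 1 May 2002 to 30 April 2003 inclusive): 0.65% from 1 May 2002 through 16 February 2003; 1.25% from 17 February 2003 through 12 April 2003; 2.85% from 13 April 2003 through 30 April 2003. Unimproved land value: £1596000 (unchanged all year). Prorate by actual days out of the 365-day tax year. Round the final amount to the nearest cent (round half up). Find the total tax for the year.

1 May 2002 – 16 February 2003: 292 days at 0.65% → £1596000 × 0.65% × 292/365 = £8299.2000
17 February – 12 April 2003: 55 days at 1.25% → £1596000 × 1.25% × 55/365 = £3006.1644
13 April – 30 April 2003: 18 days at 2.85% → £1596000 × 2.85% × 18/365 = £2243.1452
Total = £13548.5096

£13548.51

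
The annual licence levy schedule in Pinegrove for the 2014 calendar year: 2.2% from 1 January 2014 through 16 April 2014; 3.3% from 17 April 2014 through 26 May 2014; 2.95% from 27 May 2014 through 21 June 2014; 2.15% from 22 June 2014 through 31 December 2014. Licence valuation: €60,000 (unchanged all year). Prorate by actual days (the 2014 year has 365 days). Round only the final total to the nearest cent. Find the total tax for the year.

€1,408.52

1 January – 16 April 2014: 106 days at 2.2% → €60,000 × 2.2% × 106/365 = €383.3425
17 April – 26 May 2014: 40 days at 3.3% → €60,000 × 3.3% × 40/365 = €216.9863
27 May – 21 June 2014: 26 days at 2.95% → €60,000 × 2.95% × 26/365 = €126.0822
22 June – 31 December 2014: 193 days at 2.15% → €60,000 × 2.15% × 193/365 = €682.1096
Total = €1,408.5205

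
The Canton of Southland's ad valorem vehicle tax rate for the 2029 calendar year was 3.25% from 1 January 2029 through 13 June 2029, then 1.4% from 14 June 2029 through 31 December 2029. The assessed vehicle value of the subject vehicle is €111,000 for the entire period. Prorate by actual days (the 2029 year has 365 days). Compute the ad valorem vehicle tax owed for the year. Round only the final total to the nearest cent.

1 January – 13 June 2029: 164 days at 3.25% → €111,000 × 3.25% × 164/365 = €1,620.9041
14 June – 31 December 2029: 201 days at 1.4% → €111,000 × 1.4% × 201/365 = €855.7644
Total = €2,476.6685

€2,476.67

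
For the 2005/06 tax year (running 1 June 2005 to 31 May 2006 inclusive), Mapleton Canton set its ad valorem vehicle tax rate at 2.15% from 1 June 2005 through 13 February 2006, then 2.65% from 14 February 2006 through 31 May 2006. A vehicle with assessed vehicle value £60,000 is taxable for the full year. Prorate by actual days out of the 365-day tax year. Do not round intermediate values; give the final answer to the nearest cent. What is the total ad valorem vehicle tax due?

1 June 2005 – 13 February 2006: 258 days at 2.15% → £60,000 × 2.15% × 258/365 = £911.8356
14 February – 31 May 2006: 107 days at 2.65% → £60,000 × 2.65% × 107/365 = £466.1096
Total = £1,377.9452

£1,377.95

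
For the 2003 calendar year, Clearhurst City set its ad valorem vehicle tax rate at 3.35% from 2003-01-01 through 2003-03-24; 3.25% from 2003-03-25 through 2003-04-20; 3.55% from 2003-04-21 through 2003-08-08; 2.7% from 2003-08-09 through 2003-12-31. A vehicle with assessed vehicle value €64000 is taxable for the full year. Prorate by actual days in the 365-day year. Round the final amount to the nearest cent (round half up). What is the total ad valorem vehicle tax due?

2003-01-01 to 2003-03-24: 83 days at 3.35% → €64000 × 3.35% × 83/365 = €487.5397
2003-03-25 to 2003-04-20: 27 days at 3.25% → €64000 × 3.25% × 27/365 = €153.8630
2003-04-21 to 2003-08-08: 110 days at 3.55% → €64000 × 3.55% × 110/365 = €684.7123
2003-08-09 to 2003-12-31: 145 days at 2.7% → €64000 × 2.7% × 145/365 = €686.4658
Total = €2012.5808

€2012.58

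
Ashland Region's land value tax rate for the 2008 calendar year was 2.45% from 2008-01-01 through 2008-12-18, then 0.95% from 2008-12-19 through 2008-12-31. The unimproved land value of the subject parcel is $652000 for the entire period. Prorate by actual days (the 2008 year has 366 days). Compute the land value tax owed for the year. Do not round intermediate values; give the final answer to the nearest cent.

2008-01-01 to 2008-12-18: 353 days at 2.45% → $652000 × 2.45% × 353/366 = $15406.6175
2008-12-19 to 2008-12-31: 13 days at 0.95% → $652000 × 0.95% × 13/366 = $220.0055
Total = $15626.6230

$15626.62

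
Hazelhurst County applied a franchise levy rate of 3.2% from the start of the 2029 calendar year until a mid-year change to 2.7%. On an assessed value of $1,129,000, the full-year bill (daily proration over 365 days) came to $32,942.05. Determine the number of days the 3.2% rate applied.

159 days

Let d = days at the first rate; then 365 − d days at the second rate.
$1,129,000 × [3.2%·d + 2.7%·(365−d)] / 365 = $32,942.05
Solving gives d = 159, so the new rate took effect on 9 June 2029.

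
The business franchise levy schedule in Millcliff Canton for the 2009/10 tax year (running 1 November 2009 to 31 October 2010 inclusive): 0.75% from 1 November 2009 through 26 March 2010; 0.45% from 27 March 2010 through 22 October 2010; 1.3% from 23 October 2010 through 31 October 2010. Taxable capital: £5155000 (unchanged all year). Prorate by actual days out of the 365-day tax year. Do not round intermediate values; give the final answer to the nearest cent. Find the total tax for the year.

1 November 2009 – 26 March 2010: 146 days at 0.75% → £5155000 × 0.75% × 146/365 = £15465.0000
27 March – 22 October 2010: 210 days at 0.45% → £5155000 × 0.45% × 210/365 = £13346.5068
23 October – 31 October 2010: 9 days at 1.3% → £5155000 × 1.3% × 9/365 = £1652.4247
Total = £30463.9315

£30463.93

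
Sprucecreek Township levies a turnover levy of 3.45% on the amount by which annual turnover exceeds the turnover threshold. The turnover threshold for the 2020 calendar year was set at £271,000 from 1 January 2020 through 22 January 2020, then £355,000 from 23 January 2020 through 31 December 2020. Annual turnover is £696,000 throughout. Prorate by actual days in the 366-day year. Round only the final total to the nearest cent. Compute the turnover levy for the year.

£11,938.70

1 January – 22 January 2020: 22 days, exemption £271,000 → (£696,000 − £271,000) × 3.45% × 22/366 = £881.3525
23 January – 31 December 2020: 344 days, exemption £355,000 → (£696,000 − £355,000) × 3.45% × 344/366 = £11,057.3443
Total = £11,938.6967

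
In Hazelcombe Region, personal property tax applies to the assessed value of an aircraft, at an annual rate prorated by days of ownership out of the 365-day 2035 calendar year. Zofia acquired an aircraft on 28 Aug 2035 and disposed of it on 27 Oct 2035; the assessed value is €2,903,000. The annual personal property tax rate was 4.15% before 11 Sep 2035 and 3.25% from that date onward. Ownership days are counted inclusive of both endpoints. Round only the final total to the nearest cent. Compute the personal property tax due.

€16,769.80

28 Aug – 10 Sep 2035: 14 days at 4.15% → €2,903,000 × 4.15% × 14/365 = €4,620.9397
11 Sep – 27 Oct 2035: 47 days at 3.25% → €2,903,000 × 3.25% × 47/365 = €12,148.8562
Total = €16,769.7959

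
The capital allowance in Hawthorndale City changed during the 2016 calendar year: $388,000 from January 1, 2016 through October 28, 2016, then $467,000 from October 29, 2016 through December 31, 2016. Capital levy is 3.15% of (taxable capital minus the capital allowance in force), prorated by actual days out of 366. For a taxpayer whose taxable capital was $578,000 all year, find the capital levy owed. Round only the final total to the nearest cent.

$5,549.85

January 1 – October 28, 2016: 302 days, exemption $388,000 → ($578,000 − $388,000) × 3.15% × 302/366 = $4,938.4426
October 29 – December 31, 2016: 64 days, exemption $467,000 → ($578,000 − $467,000) × 3.15% × 64/366 = $611.4098
Total = $5,549.8525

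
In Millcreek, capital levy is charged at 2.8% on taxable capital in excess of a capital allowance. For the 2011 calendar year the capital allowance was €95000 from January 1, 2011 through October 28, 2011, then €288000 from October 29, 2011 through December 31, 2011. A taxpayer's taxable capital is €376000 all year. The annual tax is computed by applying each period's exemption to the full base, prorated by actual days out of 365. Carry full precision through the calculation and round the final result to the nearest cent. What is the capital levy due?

€6920.45

January 1 – October 28, 2011: 301 days, exemption €95000 → (€376000 − €95000) × 2.8% × 301/365 = €6488.4055
October 29 – December 31, 2011: 64 days, exemption €288000 → (€376000 − €288000) × 2.8% × 64/365 = €432.0438
Total = €6920.4493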